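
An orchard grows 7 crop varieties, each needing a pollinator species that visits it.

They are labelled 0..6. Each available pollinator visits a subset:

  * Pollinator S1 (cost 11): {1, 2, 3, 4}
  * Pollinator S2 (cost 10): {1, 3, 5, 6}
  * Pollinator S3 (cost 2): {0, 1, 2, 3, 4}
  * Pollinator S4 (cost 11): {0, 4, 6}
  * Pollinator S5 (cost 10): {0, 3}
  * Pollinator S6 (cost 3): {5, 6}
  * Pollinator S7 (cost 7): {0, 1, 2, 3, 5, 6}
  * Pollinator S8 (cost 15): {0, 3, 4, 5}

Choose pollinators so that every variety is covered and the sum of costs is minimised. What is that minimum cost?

S3, S6 together cover every variety (S3 ∪ S6 = {0, 1, 2, 3, 4, 5, 6}); total cost 2 + 3 = 5.
No covering selection has total cost below 5.

5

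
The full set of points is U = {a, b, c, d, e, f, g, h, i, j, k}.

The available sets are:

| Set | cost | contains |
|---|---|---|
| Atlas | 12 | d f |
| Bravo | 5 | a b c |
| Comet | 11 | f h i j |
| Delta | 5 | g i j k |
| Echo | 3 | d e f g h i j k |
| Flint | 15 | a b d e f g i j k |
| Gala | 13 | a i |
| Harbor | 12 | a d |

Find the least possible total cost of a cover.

8

Bravo, Echo together cover every point (Bravo ∪ Echo = {a, b, c, d, e, f, g, h, i, j, k}); total cost 5 + 3 = 8.
No covering selection has total cost below 8.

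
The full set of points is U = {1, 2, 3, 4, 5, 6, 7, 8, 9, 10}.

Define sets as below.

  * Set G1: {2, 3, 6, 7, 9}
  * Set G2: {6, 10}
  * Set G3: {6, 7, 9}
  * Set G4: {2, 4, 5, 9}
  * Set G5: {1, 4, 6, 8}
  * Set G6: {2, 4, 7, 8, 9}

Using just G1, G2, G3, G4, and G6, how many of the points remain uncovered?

Union of G1, G2, G3, G4, G6 = {2, 3, 4, 5, 6, 7, 8, 9, 10}.
Not covered: 1 — 1 point.

1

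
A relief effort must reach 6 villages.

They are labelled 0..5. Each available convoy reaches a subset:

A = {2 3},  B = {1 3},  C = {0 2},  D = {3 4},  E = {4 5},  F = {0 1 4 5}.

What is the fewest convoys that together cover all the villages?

A and F together: A ∪ F = {0, 1, 2, 3, 4, 5} — every village is covered.
No single convoy has all 6 villages (the largest, F, has 4), so 2 is optimal.

2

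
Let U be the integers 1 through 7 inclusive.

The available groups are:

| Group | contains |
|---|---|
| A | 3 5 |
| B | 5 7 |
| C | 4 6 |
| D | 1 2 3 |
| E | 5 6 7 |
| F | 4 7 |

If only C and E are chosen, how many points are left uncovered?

Union of C, E = {4, 5, 6, 7}.
Not covered: 1, 2, 3 — 3 points.

3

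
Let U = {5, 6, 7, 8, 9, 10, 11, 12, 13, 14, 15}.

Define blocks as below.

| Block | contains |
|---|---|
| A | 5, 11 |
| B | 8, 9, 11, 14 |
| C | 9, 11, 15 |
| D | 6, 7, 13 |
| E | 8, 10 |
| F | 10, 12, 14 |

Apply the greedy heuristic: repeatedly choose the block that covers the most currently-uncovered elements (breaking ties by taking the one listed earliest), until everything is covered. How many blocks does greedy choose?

Greedy: pick B (covers 4 new) → pick D (covers 3 new) → pick F (covers 2 new) → pick A (covers 1 new) → pick C (covers 1 new). Total picks: 5.

5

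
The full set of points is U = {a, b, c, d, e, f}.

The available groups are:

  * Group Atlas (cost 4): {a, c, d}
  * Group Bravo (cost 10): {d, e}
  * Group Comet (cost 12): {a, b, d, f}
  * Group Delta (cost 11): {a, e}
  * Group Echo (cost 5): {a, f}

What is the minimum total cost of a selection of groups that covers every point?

Atlas, Bravo, Comet together cover every point (Atlas ∪ Bravo ∪ Comet = {a, b, c, d, e, f}); total cost 4 + 10 + 12 = 26.
The greedy pick Atlas, Echo, Bravo, Comet costs 31; no covering selection beats 26.

26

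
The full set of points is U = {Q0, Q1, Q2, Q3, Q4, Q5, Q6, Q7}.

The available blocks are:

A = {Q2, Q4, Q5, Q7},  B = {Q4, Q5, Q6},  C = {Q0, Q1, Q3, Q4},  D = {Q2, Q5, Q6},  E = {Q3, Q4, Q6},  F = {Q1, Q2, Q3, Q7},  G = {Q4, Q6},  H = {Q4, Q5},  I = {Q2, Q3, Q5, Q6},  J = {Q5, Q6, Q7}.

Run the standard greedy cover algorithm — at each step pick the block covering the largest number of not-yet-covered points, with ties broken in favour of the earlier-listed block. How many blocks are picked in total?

3

Greedy: pick A (covers 4 new) → pick C (covers 3 new) → pick B (covers 1 new). Total picks: 3.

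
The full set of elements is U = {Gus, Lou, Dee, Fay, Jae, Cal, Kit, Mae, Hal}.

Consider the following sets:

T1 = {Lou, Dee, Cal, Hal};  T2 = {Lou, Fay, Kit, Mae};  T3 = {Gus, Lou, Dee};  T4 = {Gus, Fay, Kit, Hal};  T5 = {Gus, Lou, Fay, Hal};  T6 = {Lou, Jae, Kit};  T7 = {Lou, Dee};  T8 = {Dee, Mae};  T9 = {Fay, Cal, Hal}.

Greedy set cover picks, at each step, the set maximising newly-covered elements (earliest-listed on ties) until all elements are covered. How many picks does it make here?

4

Greedy: pick T1 (covers 4 new) → pick T2 (covers 3 new) → pick T3 (covers 1 new) → pick T6 (covers 1 new). Total picks: 4.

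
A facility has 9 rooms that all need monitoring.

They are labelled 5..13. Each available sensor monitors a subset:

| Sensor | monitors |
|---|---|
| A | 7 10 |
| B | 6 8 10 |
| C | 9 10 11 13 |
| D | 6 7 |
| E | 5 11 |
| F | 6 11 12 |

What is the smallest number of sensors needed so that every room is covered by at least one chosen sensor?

5

B and C and D and E and F together: B ∪ C ∪ D ∪ E ∪ F = {5, 6, 7, 8, 9, 10, 11, 12, 13} — every room is covered.
No 4 of the 6 sensors cover everything (all 15 combinations miss at least one room), so 5 is optimal.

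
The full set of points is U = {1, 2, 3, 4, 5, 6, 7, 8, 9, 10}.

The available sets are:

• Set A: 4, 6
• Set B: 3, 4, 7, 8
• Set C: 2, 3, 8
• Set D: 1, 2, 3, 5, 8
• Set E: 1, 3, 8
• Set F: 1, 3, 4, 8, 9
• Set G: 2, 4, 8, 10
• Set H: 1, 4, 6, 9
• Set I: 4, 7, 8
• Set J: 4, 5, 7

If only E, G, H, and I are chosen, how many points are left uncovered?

Union of E, G, H, I = {1, 2, 3, 4, 6, 7, 8, 9, 10}.
Not covered: 5 — 1 point.

1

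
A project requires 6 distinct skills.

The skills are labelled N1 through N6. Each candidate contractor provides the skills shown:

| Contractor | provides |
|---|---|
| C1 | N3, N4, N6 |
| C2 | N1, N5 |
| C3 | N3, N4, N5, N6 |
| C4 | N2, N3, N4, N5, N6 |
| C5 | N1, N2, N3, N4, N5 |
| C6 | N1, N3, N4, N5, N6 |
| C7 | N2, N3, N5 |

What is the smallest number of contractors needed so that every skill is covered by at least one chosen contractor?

Take {C2, C4}. Their union is {N1, N2, N3, N4, N5, N6}, which is all 6 skills.
No single contractor has all 6 skills (the largest, C4, has 5), so 2 is optimal.

2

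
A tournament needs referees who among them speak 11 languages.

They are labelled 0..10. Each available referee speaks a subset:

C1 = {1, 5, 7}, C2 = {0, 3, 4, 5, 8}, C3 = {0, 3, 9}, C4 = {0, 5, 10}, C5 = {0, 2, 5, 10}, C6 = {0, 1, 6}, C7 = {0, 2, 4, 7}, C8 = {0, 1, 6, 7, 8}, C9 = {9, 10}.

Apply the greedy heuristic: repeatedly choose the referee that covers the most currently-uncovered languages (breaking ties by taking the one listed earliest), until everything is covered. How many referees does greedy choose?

Greedy: pick C2 (covers 5 new) → pick C8 (covers 3 new) → pick C5 (covers 2 new) → pick C3 (covers 1 new). Total picks: 4.

4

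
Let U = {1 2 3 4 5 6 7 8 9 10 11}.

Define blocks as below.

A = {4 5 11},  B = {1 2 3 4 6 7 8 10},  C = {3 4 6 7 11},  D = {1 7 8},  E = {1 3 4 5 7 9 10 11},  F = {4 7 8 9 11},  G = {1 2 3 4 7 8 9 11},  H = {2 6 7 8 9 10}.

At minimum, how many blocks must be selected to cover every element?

Take {E, H}. Their union is {1, 2, 3, 4, 5, 6, 7, 8, 9, 10, 11}, which is all 11 elements.
No single block has all 11 elements (the largest, B, has 8), so 2 is optimal.

2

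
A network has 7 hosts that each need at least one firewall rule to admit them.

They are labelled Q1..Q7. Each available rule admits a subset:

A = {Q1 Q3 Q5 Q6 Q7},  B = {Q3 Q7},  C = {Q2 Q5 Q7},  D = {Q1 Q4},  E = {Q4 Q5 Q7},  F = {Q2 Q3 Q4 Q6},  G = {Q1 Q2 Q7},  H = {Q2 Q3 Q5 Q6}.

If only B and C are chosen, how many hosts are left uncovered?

Union of B, C = {Q2, Q3, Q5, Q7}.
Not covered: Q1, Q4, Q6 — 3 hosts.

3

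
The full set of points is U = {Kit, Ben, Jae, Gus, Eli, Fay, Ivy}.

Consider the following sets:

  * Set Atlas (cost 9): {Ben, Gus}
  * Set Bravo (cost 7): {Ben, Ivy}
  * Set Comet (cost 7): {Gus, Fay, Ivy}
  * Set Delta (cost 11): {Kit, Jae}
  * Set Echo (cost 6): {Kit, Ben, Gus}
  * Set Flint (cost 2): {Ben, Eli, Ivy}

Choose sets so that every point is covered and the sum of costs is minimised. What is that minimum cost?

Comet, Delta, Flint together cover every point (Comet ∪ Delta ∪ Flint = {Kit, Ben, Jae, Gus, Eli, Fay, Ivy}); total cost 7 + 11 + 2 = 20.
The greedy pick Flint, Echo, Comet, Delta costs 26; no covering selection beats 20.

20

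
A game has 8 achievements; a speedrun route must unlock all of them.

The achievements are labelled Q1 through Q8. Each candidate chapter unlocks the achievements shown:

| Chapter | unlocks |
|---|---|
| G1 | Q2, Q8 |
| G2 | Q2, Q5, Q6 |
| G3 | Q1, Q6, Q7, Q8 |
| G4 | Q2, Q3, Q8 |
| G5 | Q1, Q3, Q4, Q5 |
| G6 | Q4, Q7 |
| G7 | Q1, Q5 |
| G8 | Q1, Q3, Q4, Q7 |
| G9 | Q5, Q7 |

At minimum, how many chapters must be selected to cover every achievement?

Take {G2, G3, G8}. Their union is {Q1, Q2, Q3, Q4, Q5, Q6, Q7, Q8}, which is all 8 achievements.
No 2 of the 9 chapters cover everything (all 36 combinations miss at least one achievement), so 3 is optimal.

3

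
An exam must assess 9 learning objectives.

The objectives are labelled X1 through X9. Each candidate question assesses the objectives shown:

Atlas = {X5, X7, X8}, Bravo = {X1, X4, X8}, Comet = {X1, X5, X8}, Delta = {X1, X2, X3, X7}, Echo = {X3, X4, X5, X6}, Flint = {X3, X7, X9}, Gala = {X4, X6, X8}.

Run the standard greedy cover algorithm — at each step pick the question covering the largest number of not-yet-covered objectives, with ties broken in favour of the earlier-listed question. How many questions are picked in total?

Greedy: pick Delta (covers 4 new) → pick Echo (covers 3 new) → pick Atlas (covers 1 new) → pick Flint (covers 1 new). Total picks: 4.

4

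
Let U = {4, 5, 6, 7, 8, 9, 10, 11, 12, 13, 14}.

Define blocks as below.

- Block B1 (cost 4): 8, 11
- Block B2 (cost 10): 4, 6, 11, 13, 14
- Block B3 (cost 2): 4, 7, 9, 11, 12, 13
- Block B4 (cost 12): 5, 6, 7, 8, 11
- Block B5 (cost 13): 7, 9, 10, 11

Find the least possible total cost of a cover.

B2, B3, B4, B5 together cover every point (B2 ∪ B3 ∪ B4 ∪ B5 = {4, 5, 6, 7, 8, 9, 10, 11, 12, 13, 14}); total cost 10 + 2 + 12 + 13 = 37.
The greedy pick B3, B1, B2, B4, B5 costs 41; no covering selection beats 37.

37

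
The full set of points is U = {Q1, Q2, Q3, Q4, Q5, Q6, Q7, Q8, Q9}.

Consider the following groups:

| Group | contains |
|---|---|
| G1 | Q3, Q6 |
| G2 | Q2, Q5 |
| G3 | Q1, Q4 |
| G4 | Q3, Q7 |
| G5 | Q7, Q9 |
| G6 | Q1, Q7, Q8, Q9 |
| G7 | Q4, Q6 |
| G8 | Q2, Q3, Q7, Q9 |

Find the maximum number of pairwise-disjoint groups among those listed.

4

G1, G2, G3, G5 are pairwise disjoint (G1={Q3,Q6}; G2={Q2,Q5}; G3={Q1,Q4}; G5={Q7,Q9}).
Every remaining group overlaps one of these, and no 5 of the listed groups are pairwise disjoint, so 4 is the maximum.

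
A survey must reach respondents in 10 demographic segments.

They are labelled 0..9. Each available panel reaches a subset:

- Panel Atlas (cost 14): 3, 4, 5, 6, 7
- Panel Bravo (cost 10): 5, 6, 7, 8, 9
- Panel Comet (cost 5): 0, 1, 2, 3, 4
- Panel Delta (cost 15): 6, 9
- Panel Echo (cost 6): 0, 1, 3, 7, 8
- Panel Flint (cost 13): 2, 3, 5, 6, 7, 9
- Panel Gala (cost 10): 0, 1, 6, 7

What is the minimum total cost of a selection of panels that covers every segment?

Bravo, Comet together cover every segment (Bravo ∪ Comet = {0, 1, 2, 3, 4, 5, 6, 7, 8, 9}); total cost 10 + 5 = 15.
No covering selection has total cost below 15.

15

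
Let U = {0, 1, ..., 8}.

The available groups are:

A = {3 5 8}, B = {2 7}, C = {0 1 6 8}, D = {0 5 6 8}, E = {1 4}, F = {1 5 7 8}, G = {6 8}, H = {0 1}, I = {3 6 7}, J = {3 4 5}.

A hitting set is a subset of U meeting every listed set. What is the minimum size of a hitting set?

4

T = {1, 3, 7, 8} meets every group (each contains at least one member of T), and |T| = 4.
The groups B, G, H, J are pairwise disjoint, so any hitting set needs a separate element for each — at least 4. Hence 4 is optimal.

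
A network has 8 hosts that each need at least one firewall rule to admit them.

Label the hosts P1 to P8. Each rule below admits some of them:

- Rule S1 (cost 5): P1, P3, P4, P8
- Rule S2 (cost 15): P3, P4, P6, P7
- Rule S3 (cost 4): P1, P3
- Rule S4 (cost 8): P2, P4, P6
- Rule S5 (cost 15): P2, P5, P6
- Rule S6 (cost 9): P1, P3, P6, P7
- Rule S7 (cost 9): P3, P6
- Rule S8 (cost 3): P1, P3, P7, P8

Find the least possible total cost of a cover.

23

S1, S5, S8 together cover every host (S1 ∪ S5 ∪ S8 = {P1, P2, P3, P4, P5, P6, P7, P8}); total cost 5 + 15 + 3 = 23.
The greedy pick S8, S4, S5 costs 26; no covering selection beats 23.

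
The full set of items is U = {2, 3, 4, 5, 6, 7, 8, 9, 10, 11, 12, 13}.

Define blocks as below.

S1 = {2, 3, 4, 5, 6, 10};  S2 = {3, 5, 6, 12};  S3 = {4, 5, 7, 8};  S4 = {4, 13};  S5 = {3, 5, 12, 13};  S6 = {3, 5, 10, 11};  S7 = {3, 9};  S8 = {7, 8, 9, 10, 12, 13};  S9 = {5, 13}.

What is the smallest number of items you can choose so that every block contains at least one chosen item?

H = {3, 5, 13} meets every block (each contains at least one member of H), and |H| = 3.
No choice of 2 items meets every block, so 3 is the minimum.

3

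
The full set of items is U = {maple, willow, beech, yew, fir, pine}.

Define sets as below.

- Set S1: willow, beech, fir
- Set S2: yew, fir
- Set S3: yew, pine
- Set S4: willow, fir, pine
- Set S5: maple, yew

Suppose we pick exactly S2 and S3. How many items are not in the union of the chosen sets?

Union of S2, S3 = {yew, fir, pine}.
Not covered: maple, willow, beech — 3 items.

3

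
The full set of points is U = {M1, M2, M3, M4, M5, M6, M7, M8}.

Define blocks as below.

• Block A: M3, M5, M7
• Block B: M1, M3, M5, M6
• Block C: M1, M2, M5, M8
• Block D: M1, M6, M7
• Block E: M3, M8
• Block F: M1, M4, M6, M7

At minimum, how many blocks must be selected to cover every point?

Take {C, E, F}. Their union is {M1, M2, M3, M4, M5, M6, M7, M8}, which is all 8 points.
Only C contains M2, so C is forced; the remaining 4 points need at least 2 more blocks (each remaining block adds at most 3) — so at least 3 blocks are needed, and 3 is optimal.

3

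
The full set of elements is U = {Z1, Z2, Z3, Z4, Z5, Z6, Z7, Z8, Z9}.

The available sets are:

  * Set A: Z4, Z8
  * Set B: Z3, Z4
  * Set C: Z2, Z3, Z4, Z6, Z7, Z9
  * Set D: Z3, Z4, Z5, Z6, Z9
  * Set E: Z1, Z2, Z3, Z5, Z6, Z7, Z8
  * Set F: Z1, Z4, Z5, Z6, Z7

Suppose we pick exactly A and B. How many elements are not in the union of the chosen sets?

6

Union of A, B = {Z3, Z4, Z8}.
Not covered: Z1, Z2, Z5, Z6, Z7, Z9 — 6 elements.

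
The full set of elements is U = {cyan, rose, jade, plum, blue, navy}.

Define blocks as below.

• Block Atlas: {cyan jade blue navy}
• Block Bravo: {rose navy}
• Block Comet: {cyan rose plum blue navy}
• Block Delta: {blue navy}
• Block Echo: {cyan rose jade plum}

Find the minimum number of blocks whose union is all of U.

2

Atlas and Echo cover everything between them: the union {cyan, rose, jade, plum, blue, navy} is all of U.
No single block has all 6 elements (the largest, Comet, has 5), so 2 is optimal.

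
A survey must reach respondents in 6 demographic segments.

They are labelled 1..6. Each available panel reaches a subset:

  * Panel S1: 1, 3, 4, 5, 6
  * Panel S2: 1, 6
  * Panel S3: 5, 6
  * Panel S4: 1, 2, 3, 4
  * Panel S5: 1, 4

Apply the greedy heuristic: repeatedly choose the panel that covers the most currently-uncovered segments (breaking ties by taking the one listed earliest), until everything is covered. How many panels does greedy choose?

2

Greedy: pick S1 (covers 5 new) → pick S4 (covers 1 new). Total picks: 2.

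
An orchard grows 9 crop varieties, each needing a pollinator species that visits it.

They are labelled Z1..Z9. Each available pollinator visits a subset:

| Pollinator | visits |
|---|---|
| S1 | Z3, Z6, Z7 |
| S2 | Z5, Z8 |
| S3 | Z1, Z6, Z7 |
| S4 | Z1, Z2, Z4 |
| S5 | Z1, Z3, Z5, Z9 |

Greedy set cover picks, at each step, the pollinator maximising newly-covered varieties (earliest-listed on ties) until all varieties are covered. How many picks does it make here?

4

Greedy: pick S5 (covers 4 new) → pick S1 (covers 2 new) → pick S4 (covers 2 new) → pick S2 (covers 1 new). Total picks: 4.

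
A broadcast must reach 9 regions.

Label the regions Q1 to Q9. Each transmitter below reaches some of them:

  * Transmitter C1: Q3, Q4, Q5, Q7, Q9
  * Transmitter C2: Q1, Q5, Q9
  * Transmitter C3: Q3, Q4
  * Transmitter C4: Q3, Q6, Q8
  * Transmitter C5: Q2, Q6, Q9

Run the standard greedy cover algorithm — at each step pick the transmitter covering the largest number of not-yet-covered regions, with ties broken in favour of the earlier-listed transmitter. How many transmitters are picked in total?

4

Greedy: pick C1 (covers 5 new) → pick C4 (covers 2 new) → pick C2 (covers 1 new) → pick C5 (covers 1 new). Total picks: 4.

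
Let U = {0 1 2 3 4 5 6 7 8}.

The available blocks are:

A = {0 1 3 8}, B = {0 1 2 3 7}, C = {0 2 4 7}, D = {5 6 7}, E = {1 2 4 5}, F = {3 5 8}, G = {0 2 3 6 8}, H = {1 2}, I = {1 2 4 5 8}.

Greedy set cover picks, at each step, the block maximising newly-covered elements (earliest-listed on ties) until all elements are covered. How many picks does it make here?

Greedy: pick B (covers 5 new) → pick I (covers 3 new) → pick D (covers 1 new). Total picks: 3.

3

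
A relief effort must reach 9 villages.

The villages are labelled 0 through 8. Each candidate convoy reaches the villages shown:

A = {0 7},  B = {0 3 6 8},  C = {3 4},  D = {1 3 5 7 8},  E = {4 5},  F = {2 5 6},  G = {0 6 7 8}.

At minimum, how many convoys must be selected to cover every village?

A and C and D and F together: A ∪ C ∪ D ∪ F = {0, 1, 2, 3, 4, 5, 6, 7, 8} — every village is covered.
No 3 of the 7 convoys cover everything (all 35 combinations miss at least one village), so 4 is optimal.

4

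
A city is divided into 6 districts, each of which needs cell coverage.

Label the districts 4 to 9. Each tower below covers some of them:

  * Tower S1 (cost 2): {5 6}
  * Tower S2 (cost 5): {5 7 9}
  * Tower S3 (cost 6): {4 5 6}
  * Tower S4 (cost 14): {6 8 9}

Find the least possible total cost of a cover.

S2, S3, S4 together cover every district (S2 ∪ S3 ∪ S4 = {4, 5, 6, 7, 8, 9}); total cost 5 + 6 + 14 = 25.
The greedy pick S1, S2, S3, S4 costs 27; no covering selection beats 25.

25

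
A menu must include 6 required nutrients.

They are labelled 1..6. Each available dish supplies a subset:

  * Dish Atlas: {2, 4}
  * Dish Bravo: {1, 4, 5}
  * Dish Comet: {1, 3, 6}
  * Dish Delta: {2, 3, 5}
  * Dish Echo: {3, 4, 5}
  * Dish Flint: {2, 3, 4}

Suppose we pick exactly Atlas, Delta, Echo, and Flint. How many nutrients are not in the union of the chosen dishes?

Union of Atlas, Delta, Echo, Flint = {2, 3, 4, 5}.
Not covered: 1, 6 — 2 nutrients.

2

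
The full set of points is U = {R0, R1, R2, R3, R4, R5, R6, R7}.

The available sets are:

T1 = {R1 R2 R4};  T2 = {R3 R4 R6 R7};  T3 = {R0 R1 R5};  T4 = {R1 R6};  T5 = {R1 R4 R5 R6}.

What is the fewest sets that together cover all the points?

3

T1 and T2 and T3 together: T1 ∪ T2 ∪ T3 = {R0, R1, R2, R3, R4, R5, R6, R7} — every point is covered.
Only T3 contains R0, so T3 is forced; the remaining 5 points need at least 2 more sets (each remaining set adds at most 4) — so at least 3 sets are needed, and 3 is optimal.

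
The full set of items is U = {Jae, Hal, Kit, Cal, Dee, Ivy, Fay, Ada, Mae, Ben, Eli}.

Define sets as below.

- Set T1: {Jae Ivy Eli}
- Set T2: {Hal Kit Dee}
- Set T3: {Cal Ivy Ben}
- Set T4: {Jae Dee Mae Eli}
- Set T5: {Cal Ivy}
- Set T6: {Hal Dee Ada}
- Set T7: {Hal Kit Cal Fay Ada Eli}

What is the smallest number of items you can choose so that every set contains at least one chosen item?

The 3 items {Dee, Ivy, Eli} hit every set.
No choice of 2 items meets every set, so 3 is the minimum.

3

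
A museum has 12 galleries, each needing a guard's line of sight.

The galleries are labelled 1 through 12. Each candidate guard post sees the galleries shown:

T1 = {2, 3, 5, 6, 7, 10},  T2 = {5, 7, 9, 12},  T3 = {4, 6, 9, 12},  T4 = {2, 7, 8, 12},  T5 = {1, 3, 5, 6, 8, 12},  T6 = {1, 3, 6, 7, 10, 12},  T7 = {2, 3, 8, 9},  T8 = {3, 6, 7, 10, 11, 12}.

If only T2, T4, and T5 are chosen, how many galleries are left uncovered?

Union of T2, T4, T5 = {1, 2, 3, 5, 6, 7, 8, 9, 12}.
Not covered: 4, 10, 11 — 3 galleries.

3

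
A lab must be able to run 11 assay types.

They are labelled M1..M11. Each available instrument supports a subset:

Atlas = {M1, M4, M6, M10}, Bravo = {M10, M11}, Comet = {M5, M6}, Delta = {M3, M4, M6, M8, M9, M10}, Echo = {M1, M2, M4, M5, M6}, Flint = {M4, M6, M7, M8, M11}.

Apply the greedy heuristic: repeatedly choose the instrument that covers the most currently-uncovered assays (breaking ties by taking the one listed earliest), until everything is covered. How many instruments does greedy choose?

3

Greedy: pick Delta (covers 6 new) → pick Echo (covers 3 new) → pick Flint (covers 2 new). Total picks: 3.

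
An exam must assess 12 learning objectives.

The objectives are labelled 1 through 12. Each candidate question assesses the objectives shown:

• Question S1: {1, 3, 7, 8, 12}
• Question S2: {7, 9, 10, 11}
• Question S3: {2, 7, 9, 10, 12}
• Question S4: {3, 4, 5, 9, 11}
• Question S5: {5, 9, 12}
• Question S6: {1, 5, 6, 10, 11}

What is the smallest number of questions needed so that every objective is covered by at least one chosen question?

Take {S1, S3, S4, S6}. Their union is {1, 2, 3, 4, 5, 6, 7, 8, 9, 10, 11, 12}, which is all 12 objectives.
No 3 of the 6 questions cover everything (all 20 combinations miss at least one objective), so 4 is optimal.

4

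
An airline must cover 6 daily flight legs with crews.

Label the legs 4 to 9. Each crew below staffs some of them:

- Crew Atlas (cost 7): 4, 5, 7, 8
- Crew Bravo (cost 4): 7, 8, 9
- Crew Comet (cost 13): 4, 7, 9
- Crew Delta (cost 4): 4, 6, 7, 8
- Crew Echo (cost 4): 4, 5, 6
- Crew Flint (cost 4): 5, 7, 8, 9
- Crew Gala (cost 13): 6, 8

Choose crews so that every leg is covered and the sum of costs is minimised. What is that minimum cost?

Delta, Flint together cover every leg (Delta ∪ Flint = {4, 5, 6, 7, 8, 9}); total cost 4 + 4 = 8.
No covering selection has total cost below 8.

8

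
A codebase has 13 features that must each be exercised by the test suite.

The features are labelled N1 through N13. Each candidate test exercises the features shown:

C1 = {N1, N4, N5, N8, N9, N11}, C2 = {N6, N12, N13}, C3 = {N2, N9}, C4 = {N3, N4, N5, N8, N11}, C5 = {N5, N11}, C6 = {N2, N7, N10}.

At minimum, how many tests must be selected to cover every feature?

4

Take {C1, C2, C4, C6}. Their union is {N1, N2, N3, N4, N5, N6, N7, N8, N9, N10, N11, N12, N13}, which is all 13 features.
Only C1 contains N1, so C1 is forced; the remaining 7 features need at least 3 more tests (each remaining test adds at most 3) — so at least 4 tests are needed, and 4 is optimal.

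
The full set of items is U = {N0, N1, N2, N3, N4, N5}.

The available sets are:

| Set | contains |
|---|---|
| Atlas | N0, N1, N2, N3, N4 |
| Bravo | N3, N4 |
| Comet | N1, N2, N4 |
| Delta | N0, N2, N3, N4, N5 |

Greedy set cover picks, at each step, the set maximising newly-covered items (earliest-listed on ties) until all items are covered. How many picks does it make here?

Greedy: pick Atlas (covers 5 new) → pick Delta (covers 1 new). Total picks: 2.

2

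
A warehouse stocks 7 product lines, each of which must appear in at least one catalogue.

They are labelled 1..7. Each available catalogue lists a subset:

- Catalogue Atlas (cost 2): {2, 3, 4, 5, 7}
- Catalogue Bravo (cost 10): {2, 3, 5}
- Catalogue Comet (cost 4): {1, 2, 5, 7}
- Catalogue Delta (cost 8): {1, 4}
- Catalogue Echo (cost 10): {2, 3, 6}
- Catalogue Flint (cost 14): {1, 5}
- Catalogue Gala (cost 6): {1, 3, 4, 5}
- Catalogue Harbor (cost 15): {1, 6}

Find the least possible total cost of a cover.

Atlas, Comet, Echo together cover every product (Atlas ∪ Comet ∪ Echo = {1, 2, 3, 4, 5, 6, 7}); total cost 2 + 4 + 10 = 16.
No covering selection has total cost below 16.

16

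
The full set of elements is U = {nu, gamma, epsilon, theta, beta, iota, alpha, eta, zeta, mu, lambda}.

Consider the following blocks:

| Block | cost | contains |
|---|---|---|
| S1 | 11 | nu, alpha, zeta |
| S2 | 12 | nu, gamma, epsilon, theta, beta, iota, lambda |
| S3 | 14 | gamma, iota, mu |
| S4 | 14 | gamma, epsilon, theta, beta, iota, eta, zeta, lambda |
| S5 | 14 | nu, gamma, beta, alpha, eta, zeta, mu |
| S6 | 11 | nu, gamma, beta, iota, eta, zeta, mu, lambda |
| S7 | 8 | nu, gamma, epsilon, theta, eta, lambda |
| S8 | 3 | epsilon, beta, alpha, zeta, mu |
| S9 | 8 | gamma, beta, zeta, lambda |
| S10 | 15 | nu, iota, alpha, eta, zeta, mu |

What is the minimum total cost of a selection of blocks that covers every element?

S6, S7, S8 together cover every element (S6 ∪ S7 ∪ S8 = {nu, gamma, epsilon, theta, beta, iota, alpha, eta, zeta, mu, lambda}); total cost 11 + 8 + 3 = 22.
No covering selection has total cost below 22.

22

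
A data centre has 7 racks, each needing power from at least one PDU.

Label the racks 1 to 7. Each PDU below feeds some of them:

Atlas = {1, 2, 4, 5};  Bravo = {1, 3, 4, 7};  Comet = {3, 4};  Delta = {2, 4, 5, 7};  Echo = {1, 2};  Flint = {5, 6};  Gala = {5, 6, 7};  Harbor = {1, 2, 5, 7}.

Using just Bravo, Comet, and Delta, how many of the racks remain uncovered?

1

Union of Bravo, Comet, Delta = {1, 2, 3, 4, 5, 7}.
Not covered: 6 — 1 rack.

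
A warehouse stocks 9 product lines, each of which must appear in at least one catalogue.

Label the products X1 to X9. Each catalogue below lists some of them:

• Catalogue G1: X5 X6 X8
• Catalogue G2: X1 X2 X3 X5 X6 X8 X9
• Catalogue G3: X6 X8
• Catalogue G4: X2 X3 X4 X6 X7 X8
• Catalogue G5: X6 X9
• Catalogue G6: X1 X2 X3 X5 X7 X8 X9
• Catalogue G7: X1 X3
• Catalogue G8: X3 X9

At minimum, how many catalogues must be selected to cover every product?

G4 and G6 together: G4 ∪ G6 = {X1, X2, X3, X4, X5, X6, X7, X8, X9} — every product is covered.
No single catalogue has all 9 products (the largest, G2, has 7), so 2 is optimal.

2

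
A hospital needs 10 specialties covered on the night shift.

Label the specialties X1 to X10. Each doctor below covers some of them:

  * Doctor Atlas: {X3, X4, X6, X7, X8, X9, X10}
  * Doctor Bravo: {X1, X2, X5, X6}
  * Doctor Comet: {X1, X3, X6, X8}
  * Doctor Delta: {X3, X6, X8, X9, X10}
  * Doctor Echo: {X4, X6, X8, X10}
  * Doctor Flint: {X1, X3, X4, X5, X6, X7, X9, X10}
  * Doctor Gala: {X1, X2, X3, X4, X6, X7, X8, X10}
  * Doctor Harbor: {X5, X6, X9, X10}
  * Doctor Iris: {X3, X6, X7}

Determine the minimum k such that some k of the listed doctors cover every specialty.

Take {Atlas, Bravo}. Their union is {X1, X2, X3, X4, X5, X6, X7, X8, X9, X10}, which is all 10 specialties.
No single doctor has all 10 specialties (the largest, Flint, has 8), so 2 is optimal.

2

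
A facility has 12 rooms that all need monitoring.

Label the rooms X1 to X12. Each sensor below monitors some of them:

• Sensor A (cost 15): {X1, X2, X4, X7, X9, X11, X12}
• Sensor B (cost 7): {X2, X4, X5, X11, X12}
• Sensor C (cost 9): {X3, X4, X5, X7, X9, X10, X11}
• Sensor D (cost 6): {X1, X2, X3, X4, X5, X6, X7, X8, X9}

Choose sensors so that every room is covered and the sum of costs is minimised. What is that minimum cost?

22

B, C, D together cover every room (B ∪ C ∪ D = {X1, X2, X3, X4, X5, X6, X7, X8, X9, X10, X11, X12}); total cost 7 + 9 + 6 = 22.
No covering selection has total cost below 22.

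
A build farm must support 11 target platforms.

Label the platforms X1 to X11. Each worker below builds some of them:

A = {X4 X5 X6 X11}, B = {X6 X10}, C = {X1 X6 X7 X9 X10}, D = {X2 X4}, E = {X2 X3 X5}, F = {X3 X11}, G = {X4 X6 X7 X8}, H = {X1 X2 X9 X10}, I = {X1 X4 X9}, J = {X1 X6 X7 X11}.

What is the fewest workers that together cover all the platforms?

Take {E, G, H, J}. Their union is {X1, X2, X3, X4, X5, X6, X7, X8, X9, X10, X11}, which is all 11 platforms.
No 3 of the 10 workers cover everything (all 120 combinations miss at least one platform), so 4 is optimal.

4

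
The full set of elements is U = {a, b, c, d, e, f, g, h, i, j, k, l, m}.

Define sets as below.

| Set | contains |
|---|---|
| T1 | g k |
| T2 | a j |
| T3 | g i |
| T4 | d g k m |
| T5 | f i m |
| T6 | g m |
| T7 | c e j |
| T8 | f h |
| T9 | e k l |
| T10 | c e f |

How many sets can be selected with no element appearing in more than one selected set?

T2, T6, T8, T9 are pairwise disjoint (T2={a,j}; T6={g,m}; T8={f,h}; T9={e,k,l}).
Every remaining set overlaps one of these, and no 5 of the listed sets are pairwise disjoint, so 4 is the maximum.

4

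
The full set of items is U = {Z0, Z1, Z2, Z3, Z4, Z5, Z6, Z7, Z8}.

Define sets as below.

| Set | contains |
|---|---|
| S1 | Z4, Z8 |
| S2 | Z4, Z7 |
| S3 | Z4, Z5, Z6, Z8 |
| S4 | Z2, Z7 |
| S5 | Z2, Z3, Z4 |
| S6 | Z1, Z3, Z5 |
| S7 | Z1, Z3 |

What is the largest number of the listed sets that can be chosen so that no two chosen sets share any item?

3

S1, S4, S6 are pairwise disjoint (S1={Z4,Z8}; S4={Z2,Z7}; S6={Z1,Z3,Z5}).
Every remaining set overlaps one of these, and no 4 of the listed sets are pairwise disjoint, so 3 is the maximum.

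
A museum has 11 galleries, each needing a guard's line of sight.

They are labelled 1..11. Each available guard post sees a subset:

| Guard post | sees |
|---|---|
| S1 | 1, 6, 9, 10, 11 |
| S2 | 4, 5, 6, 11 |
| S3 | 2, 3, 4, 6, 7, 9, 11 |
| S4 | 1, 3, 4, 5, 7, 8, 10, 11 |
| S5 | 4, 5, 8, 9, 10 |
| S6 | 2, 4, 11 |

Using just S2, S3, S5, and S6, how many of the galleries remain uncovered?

Union of S2, S3, S5, S6 = {2, 3, 4, 5, 6, 7, 8, 9, 10, 11}.
Not covered: 1 — 1 gallery.

1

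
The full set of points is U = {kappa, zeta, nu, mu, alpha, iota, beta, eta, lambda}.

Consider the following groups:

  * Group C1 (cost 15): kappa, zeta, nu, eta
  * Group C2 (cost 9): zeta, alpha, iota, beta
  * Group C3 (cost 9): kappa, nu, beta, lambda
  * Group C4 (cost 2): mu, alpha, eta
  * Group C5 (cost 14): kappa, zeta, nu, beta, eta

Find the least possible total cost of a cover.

C2, C3, C4 together cover every point (C2 ∪ C3 ∪ C4 = {kappa, zeta, nu, mu, alpha, iota, beta, eta, lambda}); total cost 9 + 9 + 2 = 20.
No covering selection has total cost below 20.

20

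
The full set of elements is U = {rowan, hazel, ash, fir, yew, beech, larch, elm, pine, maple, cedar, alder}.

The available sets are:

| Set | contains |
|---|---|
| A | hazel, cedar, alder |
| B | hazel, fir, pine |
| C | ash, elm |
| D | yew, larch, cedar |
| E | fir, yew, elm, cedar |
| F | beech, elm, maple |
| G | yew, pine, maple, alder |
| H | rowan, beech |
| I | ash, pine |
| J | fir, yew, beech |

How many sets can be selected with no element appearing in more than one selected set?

B, C, D, H are pairwise disjoint (B={hazel,fir,pine}; C={ash,elm}; D={yew,larch,cedar}; H={rowan,beech}).
Every remaining set overlaps one of these, and no 5 of the listed sets are pairwise disjoint, so 4 is the maximum.

4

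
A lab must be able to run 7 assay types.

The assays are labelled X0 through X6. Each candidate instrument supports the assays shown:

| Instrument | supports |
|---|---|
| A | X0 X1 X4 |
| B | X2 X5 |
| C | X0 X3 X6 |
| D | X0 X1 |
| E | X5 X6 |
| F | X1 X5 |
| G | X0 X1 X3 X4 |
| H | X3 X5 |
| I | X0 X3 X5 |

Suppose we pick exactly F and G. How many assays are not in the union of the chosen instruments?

2

Union of F, G = {X0, X1, X3, X4, X5}.
Not covered: X2, X6 — 2 assays.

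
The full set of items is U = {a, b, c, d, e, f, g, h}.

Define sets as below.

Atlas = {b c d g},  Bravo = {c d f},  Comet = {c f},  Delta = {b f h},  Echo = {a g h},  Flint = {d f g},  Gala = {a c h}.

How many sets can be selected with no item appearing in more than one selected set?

2

Bravo, Echo are pairwise disjoint (Bravo={c,d,f}; Echo={a,g,h}).
Every remaining set overlaps one of these, and no 3 of the listed sets are pairwise disjoint, so 2 is the maximum.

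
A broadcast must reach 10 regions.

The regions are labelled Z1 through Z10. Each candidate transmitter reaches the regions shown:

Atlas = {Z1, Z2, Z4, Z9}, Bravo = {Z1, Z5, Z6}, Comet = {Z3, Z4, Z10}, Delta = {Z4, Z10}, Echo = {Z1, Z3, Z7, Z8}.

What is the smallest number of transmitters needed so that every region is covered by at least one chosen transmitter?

4

Take {Atlas, Bravo, Comet, Echo}. Their union is {Z1, Z2, Z3, Z4, Z5, Z6, Z7, Z8, Z9, Z10}, which is all 10 regions.
Only Bravo contains Z5, so Bravo is forced; the remaining 7 regions need at least 3 more transmitters (each remaining transmitter adds at most 3) — so at least 4 transmitters are needed, and 4 is optimal.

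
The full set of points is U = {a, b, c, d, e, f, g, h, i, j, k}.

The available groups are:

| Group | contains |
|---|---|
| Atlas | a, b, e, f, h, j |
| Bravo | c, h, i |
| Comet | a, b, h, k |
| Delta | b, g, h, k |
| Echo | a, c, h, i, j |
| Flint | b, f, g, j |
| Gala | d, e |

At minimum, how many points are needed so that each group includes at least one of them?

T = {e, g, h} meets every group (each contains at least one member of T), and |T| = 3.
The groups Bravo, Flint, Gala are pairwise disjoint, so any hitting set needs a separate point for each — at least 3. Hence 3 is optimal.

3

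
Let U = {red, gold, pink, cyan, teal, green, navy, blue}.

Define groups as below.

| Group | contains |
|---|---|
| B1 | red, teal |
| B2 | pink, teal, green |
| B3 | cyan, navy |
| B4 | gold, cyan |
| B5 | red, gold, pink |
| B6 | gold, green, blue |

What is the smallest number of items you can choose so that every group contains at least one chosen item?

Take H = {gold, teal, navy}. Each listed group contains at least one of these, so H is a hitting set of size 3.
The groups B1, B3, B6 are pairwise disjoint, so any hitting set needs a separate item for each — at least 3. Hence 3 is optimal.

3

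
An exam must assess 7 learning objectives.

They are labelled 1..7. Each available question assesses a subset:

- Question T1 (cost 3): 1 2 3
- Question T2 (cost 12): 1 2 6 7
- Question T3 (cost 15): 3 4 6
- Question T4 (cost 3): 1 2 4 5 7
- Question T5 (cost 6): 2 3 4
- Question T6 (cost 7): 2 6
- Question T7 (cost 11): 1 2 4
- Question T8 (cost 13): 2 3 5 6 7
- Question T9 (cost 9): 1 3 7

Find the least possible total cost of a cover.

13

T1, T4, T6 together cover every objective (T1 ∪ T4 ∪ T6 = {1, 2, 3, 4, 5, 6, 7}); total cost 3 + 3 + 7 = 13.
No covering selection has total cost below 13.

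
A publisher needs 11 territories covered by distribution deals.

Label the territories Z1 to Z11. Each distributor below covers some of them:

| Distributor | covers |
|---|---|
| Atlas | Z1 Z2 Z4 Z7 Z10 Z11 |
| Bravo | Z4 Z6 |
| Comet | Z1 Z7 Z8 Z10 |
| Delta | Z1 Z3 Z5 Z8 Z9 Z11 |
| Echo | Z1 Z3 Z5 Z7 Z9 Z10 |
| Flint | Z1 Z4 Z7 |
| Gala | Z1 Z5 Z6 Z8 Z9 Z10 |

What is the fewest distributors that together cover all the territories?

3

Atlas and Bravo and Delta together: Atlas ∪ Bravo ∪ Delta = {Z1, Z2, Z3, Z4, Z5, Z6, Z7, Z8, Z9, Z10, Z11} — every territory is covered.
Only Atlas contains Z2, so Atlas is forced; the remaining 5 territories need at least 2 more distributors (each remaining distributor adds at most 4) — so at least 3 distributors are needed, and 3 is optimal.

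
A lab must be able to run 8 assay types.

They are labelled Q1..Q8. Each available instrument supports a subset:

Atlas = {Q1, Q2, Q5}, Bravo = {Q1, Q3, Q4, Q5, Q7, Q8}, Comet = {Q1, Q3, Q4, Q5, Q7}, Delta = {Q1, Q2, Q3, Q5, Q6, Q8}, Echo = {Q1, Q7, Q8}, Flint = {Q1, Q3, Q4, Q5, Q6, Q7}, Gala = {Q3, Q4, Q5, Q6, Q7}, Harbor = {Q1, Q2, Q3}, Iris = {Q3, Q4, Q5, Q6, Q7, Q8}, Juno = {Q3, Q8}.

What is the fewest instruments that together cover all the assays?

Comet and Delta together: Comet ∪ Delta = {Q1, Q2, Q3, Q4, Q5, Q6, Q7, Q8} — every assay is covered.
No single instrument has all 8 assays (the largest, Bravo, has 6), so 2 is optimal.

2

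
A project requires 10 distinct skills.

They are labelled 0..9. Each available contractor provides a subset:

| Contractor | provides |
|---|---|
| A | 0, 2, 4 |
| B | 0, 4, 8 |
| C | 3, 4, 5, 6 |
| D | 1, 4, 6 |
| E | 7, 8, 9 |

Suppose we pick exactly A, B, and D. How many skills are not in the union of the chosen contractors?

Union of A, B, D = {0, 1, 2, 4, 6, 8}.
Not covered: 3, 5, 7, 9 — 4 skills.

4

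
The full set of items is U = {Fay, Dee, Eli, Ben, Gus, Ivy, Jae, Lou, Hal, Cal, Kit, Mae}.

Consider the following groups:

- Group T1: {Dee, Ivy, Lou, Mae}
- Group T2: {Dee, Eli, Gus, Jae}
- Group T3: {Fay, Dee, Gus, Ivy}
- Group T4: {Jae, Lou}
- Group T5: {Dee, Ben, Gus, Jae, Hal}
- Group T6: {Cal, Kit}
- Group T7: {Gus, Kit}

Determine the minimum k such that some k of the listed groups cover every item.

T1, T2, T3, T5, and T6 cover everything between them: the union {Fay, Dee, Eli, Ben, Gus, Ivy, Jae, Lou, Hal, Cal, Kit, Mae} is all of U.
No 4 of the 7 groups cover everything (all 35 combinations miss at least one item), so 5 is optimal.

5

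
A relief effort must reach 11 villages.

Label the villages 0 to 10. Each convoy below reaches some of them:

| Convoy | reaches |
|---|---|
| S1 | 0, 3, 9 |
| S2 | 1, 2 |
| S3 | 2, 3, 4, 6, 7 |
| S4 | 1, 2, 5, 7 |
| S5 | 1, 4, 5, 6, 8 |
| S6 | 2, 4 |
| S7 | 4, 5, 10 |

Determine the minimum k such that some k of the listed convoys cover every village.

4

S1 and S4 and S5 and S7 together: S1 ∪ S4 ∪ S5 ∪ S7 = {0, 1, 2, 3, 4, 5, 6, 7, 8, 9, 10} — every village is covered.
No 3 of the 7 convoys cover everything (all 35 combinations miss at least one village), so 4 is optimal.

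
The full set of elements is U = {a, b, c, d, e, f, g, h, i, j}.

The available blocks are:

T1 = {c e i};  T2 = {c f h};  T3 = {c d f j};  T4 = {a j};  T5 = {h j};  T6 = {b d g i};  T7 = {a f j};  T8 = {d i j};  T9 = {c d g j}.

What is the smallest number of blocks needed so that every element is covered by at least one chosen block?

4

T1, T2, T6, and T7 cover everything between them: the union {a, b, c, d, e, f, g, h, i, j} is all of U.
Only T1 contains e, so T1 is forced; the remaining 7 elements need at least 3 more blocks (each remaining block adds at most 3) — so at least 4 blocks are needed, and 4 is optimal.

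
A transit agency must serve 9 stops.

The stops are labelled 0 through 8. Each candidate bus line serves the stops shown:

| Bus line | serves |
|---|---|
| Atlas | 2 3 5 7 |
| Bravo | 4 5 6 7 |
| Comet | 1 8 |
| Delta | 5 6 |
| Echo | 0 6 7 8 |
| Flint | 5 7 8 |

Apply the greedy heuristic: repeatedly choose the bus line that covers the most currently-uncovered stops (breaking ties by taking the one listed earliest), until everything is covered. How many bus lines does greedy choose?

Greedy: pick Atlas (covers 4 new) → pick Echo (covers 3 new) → pick Bravo (covers 1 new) → pick Comet (covers 1 new). Total picks: 4.

4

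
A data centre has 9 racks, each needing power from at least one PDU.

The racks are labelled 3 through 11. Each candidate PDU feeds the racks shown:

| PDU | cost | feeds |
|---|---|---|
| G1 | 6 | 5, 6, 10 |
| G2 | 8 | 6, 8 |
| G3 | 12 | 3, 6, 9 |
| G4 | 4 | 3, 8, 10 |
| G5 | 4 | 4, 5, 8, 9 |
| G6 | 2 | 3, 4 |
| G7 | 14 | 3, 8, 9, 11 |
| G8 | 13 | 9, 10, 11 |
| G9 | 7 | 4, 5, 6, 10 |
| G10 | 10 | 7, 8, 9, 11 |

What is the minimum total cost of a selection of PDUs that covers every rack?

G1, G6, G10 together cover every rack (G1 ∪ G6 ∪ G10 = {3, 4, 5, 6, 7, 8, 9, 10, 11}); total cost 6 + 2 + 10 = 18.
The greedy pick G5, G4, G10, G1 costs 24; no covering selection beats 18.

18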